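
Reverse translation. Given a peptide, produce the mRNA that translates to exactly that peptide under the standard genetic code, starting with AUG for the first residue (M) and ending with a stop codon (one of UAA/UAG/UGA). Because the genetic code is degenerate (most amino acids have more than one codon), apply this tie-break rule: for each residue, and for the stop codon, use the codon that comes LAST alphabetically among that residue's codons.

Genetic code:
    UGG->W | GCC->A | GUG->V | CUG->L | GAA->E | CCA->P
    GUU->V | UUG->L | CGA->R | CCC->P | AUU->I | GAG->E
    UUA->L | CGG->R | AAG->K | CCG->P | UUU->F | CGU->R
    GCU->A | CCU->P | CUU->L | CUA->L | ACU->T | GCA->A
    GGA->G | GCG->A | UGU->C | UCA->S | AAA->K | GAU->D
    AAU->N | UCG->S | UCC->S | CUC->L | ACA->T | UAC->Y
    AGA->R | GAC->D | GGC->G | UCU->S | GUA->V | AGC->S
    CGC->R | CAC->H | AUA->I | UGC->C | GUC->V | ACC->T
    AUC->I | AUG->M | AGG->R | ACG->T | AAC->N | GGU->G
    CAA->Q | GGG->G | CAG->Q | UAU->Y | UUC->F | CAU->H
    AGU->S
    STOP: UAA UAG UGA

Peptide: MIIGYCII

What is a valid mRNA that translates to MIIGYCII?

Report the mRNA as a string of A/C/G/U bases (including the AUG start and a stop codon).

Answer: mRNA: AUGAUUAUUGGUUAUUGUAUUAUUUGA

Derivation:
residue 1: M -> AUG (start codon)
residue 2: I codons sorted = AUA,AUC,AUU -> pick last = AUU
residue 3: I codons sorted = AUA,AUC,AUU -> pick last = AUU
residue 4: G codons sorted = GGA,GGC,GGG,GGU -> pick last = GGU
residue 5: Y codons sorted = UAC,UAU -> pick last = UAU
residue 6: C codons sorted = UGC,UGU -> pick last = UGU
residue 7: I codons sorted = AUA,AUC,AUU -> pick last = AUU
residue 8: I codons sorted = AUA,AUC,AUU -> pick last = AUU
terminator: stop codons sorted = UAA,UAG,UGA -> pick last = UGA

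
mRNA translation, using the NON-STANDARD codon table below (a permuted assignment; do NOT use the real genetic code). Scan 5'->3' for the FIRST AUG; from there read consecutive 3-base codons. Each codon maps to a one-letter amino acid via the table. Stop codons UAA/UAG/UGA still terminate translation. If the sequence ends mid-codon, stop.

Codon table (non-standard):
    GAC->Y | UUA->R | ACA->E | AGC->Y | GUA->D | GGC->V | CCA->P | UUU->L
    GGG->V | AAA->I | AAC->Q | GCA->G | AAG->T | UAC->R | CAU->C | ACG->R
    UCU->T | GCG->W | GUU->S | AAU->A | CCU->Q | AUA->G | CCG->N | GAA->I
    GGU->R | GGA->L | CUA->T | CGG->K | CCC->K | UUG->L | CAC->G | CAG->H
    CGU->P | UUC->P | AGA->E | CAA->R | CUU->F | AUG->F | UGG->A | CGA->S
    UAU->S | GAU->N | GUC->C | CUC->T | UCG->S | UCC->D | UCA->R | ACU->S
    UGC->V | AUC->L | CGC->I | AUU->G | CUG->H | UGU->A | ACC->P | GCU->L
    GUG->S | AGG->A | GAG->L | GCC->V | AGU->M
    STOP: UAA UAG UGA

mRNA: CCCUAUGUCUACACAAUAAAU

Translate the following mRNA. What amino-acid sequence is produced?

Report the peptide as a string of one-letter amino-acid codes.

Answer: FTER

Derivation:
start AUG at pos 4
pos 4: AUG -> F; peptide=F
pos 7: UCU -> T; peptide=FT
pos 10: ACA -> E; peptide=FTE
pos 13: CAA -> R; peptide=FTER
pos 16: UAA -> STOP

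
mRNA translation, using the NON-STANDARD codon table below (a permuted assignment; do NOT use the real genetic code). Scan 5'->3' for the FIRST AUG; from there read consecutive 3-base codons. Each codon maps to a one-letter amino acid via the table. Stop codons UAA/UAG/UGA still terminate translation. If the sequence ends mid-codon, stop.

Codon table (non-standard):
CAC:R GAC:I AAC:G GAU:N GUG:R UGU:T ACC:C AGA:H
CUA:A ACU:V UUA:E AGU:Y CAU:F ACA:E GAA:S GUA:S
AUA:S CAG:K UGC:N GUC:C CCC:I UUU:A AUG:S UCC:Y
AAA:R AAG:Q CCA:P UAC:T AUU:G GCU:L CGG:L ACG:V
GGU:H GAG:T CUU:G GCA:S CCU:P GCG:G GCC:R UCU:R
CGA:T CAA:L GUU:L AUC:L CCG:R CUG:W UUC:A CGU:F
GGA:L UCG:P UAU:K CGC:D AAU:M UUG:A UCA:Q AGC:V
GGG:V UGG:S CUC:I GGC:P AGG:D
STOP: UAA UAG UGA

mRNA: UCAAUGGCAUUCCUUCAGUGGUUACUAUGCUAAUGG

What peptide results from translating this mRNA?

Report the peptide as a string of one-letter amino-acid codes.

Answer: SSAGKSEAN

Derivation:
start AUG at pos 3
pos 3: AUG -> S; peptide=S
pos 6: GCA -> S; peptide=SS
pos 9: UUC -> A; peptide=SSA
pos 12: CUU -> G; peptide=SSAG
pos 15: CAG -> K; peptide=SSAGK
pos 18: UGG -> S; peptide=SSAGKS
pos 21: UUA -> E; peptide=SSAGKSE
pos 24: CUA -> A; peptide=SSAGKSEA
pos 27: UGC -> N; peptide=SSAGKSEAN
pos 30: UAA -> STOP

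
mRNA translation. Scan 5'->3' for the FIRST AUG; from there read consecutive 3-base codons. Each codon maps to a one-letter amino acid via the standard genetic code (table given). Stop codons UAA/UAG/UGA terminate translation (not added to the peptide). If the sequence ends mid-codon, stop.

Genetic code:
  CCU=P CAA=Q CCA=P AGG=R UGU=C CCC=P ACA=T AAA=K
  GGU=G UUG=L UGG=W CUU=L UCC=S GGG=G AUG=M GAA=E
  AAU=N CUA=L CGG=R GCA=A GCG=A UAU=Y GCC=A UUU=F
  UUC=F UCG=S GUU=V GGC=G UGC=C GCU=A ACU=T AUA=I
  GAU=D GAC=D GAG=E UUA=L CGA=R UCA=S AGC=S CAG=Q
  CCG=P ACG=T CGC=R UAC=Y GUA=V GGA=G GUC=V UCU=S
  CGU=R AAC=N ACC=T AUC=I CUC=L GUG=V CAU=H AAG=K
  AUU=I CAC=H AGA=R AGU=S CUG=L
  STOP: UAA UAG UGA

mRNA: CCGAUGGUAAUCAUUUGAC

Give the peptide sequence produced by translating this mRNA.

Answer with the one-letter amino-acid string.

start AUG at pos 3
pos 3: AUG -> M; peptide=M
pos 6: GUA -> V; peptide=MV
pos 9: AUC -> I; peptide=MVI
pos 12: AUU -> I; peptide=MVII
pos 15: UGA -> STOP

Answer: MVII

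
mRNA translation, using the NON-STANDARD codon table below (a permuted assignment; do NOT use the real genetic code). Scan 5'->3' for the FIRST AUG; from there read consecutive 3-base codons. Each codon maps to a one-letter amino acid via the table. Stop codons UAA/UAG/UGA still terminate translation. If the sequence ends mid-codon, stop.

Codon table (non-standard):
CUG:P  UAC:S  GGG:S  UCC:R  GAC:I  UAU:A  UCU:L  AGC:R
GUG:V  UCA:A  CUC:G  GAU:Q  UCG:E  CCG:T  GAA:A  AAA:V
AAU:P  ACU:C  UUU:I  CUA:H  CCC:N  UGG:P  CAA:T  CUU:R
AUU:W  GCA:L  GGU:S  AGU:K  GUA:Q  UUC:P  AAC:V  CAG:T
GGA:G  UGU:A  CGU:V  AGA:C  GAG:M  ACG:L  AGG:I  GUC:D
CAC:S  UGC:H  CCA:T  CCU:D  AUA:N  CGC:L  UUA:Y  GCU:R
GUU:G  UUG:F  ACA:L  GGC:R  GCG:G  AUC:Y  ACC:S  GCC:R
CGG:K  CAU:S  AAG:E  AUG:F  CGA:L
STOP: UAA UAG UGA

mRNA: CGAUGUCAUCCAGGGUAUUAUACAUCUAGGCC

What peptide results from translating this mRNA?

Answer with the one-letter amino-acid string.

Answer: FARIQYSY

Derivation:
start AUG at pos 2
pos 2: AUG -> F; peptide=F
pos 5: UCA -> A; peptide=FA
pos 8: UCC -> R; peptide=FAR
pos 11: AGG -> I; peptide=FARI
pos 14: GUA -> Q; peptide=FARIQ
pos 17: UUA -> Y; peptide=FARIQY
pos 20: UAC -> S; peptide=FARIQYS
pos 23: AUC -> Y; peptide=FARIQYSY
pos 26: UAG -> STOP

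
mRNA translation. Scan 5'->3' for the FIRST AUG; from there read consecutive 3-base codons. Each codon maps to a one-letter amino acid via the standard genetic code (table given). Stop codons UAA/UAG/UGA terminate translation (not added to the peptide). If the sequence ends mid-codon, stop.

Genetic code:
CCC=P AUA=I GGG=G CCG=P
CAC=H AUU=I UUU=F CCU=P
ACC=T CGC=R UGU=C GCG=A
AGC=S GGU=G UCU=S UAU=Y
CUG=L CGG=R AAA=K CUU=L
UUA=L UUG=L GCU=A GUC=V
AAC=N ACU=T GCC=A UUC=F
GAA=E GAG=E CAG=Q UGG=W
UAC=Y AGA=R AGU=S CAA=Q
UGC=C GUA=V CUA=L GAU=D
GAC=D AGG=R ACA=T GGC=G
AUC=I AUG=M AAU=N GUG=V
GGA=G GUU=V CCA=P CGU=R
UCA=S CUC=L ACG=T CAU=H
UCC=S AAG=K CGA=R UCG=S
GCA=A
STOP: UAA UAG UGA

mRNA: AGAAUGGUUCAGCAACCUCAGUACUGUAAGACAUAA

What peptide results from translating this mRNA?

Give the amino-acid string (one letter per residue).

Answer: MVQQPQYCKT

Derivation:
start AUG at pos 3
pos 3: AUG -> M; peptide=M
pos 6: GUU -> V; peptide=MV
pos 9: CAG -> Q; peptide=MVQ
pos 12: CAA -> Q; peptide=MVQQ
pos 15: CCU -> P; peptide=MVQQP
pos 18: CAG -> Q; peptide=MVQQPQ
pos 21: UAC -> Y; peptide=MVQQPQY
pos 24: UGU -> C; peptide=MVQQPQYC
pos 27: AAG -> K; peptide=MVQQPQYCK
pos 30: ACA -> T; peptide=MVQQPQYCKT
pos 33: UAA -> STOP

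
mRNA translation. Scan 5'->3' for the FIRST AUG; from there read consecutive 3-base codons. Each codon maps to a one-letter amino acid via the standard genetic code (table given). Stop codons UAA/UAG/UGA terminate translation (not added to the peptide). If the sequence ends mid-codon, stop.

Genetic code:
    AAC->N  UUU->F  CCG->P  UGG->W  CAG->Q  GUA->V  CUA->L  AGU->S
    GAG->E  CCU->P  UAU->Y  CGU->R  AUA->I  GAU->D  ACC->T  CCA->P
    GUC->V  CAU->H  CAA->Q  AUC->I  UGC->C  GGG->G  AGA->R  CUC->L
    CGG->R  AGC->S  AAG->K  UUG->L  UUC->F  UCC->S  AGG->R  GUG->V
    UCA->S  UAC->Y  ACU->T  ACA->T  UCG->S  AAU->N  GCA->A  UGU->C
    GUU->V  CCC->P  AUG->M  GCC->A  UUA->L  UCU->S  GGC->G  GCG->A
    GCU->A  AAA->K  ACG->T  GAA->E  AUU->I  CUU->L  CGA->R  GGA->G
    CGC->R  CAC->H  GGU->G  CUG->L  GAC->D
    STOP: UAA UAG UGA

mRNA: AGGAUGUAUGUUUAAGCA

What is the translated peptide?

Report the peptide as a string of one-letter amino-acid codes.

Answer: MYV

Derivation:
start AUG at pos 3
pos 3: AUG -> M; peptide=M
pos 6: UAU -> Y; peptide=MY
pos 9: GUU -> V; peptide=MYV
pos 12: UAA -> STOP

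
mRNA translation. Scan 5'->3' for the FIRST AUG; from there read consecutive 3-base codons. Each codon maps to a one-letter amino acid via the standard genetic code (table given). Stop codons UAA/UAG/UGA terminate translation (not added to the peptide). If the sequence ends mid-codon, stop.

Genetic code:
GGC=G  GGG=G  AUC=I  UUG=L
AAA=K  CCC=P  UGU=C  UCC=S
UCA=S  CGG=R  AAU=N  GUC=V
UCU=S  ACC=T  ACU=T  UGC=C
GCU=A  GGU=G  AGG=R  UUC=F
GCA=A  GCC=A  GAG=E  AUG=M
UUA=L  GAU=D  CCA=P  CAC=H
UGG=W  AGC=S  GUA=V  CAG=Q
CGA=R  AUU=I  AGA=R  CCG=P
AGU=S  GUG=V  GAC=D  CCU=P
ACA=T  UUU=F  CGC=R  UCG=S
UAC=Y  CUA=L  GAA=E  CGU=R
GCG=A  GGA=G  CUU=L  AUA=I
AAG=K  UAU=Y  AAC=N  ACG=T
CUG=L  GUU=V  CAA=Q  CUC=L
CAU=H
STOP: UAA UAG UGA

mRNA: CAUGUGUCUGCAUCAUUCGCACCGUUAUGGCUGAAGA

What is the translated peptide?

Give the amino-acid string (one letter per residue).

start AUG at pos 1
pos 1: AUG -> M; peptide=M
pos 4: UGU -> C; peptide=MC
pos 7: CUG -> L; peptide=MCL
pos 10: CAU -> H; peptide=MCLH
pos 13: CAU -> H; peptide=MCLHH
pos 16: UCG -> S; peptide=MCLHHS
pos 19: CAC -> H; peptide=MCLHHSH
pos 22: CGU -> R; peptide=MCLHHSHR
pos 25: UAU -> Y; peptide=MCLHHSHRY
pos 28: GGC -> G; peptide=MCLHHSHRYG
pos 31: UGA -> STOP

Answer: MCLHHSHRYG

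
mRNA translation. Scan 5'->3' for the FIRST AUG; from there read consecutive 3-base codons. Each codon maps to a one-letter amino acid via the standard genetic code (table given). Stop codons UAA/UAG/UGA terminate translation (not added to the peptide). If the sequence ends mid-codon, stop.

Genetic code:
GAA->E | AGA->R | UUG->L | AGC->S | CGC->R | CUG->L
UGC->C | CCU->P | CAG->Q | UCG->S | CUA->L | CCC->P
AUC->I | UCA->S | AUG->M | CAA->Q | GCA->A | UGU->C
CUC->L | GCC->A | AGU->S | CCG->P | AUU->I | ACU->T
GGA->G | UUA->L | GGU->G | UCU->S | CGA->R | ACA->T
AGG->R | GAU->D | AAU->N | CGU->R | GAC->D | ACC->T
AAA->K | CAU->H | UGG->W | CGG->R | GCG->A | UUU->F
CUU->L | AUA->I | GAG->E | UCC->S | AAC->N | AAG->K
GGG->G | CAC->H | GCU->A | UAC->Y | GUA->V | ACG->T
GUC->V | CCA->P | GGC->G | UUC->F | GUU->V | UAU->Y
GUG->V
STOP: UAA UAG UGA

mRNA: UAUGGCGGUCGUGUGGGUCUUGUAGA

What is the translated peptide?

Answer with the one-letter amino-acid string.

Answer: MAVVWVL

Derivation:
start AUG at pos 1
pos 1: AUG -> M; peptide=M
pos 4: GCG -> A; peptide=MA
pos 7: GUC -> V; peptide=MAV
pos 10: GUG -> V; peptide=MAVV
pos 13: UGG -> W; peptide=MAVVW
pos 16: GUC -> V; peptide=MAVVWV
pos 19: UUG -> L; peptide=MAVVWVL
pos 22: UAG -> STOP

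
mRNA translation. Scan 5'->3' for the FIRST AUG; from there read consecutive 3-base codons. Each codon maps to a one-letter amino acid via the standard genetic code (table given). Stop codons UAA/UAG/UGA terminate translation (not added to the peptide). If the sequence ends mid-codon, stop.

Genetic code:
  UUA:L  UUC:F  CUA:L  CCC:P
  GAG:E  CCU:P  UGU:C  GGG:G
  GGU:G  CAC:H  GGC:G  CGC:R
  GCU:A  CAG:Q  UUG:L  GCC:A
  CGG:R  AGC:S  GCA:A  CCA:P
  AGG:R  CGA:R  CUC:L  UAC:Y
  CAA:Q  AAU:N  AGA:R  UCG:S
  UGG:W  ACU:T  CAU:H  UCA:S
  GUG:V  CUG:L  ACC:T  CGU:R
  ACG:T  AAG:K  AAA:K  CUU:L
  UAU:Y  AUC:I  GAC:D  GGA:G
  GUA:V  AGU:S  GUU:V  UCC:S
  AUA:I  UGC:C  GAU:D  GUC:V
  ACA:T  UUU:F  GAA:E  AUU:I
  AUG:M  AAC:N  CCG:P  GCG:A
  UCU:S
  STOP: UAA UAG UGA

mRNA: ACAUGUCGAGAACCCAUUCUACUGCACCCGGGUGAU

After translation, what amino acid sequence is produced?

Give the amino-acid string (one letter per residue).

start AUG at pos 2
pos 2: AUG -> M; peptide=M
pos 5: UCG -> S; peptide=MS
pos 8: AGA -> R; peptide=MSR
pos 11: ACC -> T; peptide=MSRT
pos 14: CAU -> H; peptide=MSRTH
pos 17: UCU -> S; peptide=MSRTHS
pos 20: ACU -> T; peptide=MSRTHST
pos 23: GCA -> A; peptide=MSRTHSTA
pos 26: CCC -> P; peptide=MSRTHSTAP
pos 29: GGG -> G; peptide=MSRTHSTAPG
pos 32: UGA -> STOP

Answer: MSRTHSTAPG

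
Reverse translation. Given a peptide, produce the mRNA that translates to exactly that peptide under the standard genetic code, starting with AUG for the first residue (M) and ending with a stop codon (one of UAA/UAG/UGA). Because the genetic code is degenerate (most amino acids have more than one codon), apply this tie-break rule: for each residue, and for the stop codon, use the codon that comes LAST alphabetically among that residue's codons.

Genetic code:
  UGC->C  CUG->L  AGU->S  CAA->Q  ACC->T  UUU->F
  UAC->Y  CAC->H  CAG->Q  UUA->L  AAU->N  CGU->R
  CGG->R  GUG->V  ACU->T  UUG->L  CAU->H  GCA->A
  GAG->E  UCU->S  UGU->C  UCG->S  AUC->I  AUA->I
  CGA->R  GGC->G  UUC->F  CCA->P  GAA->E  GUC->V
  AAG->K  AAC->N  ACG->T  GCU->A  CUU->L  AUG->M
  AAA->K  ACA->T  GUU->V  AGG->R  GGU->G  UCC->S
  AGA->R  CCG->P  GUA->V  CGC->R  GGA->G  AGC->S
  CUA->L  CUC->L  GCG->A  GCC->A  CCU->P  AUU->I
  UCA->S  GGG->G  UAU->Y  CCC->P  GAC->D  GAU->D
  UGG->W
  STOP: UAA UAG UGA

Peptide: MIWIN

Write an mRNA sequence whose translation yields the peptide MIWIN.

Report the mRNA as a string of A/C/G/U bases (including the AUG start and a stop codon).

residue 1: M -> AUG (start codon)
residue 2: I codons sorted = AUA,AUC,AUU -> pick last = AUU
residue 3: W -> UGG (only codon)
residue 4: I codons sorted = AUA,AUC,AUU -> pick last = AUU
residue 5: N codons sorted = AAC,AAU -> pick last = AAU
terminator: stop codons sorted = UAA,UAG,UGA -> pick last = UGA

Answer: mRNA: AUGAUUUGGAUUAAUUGA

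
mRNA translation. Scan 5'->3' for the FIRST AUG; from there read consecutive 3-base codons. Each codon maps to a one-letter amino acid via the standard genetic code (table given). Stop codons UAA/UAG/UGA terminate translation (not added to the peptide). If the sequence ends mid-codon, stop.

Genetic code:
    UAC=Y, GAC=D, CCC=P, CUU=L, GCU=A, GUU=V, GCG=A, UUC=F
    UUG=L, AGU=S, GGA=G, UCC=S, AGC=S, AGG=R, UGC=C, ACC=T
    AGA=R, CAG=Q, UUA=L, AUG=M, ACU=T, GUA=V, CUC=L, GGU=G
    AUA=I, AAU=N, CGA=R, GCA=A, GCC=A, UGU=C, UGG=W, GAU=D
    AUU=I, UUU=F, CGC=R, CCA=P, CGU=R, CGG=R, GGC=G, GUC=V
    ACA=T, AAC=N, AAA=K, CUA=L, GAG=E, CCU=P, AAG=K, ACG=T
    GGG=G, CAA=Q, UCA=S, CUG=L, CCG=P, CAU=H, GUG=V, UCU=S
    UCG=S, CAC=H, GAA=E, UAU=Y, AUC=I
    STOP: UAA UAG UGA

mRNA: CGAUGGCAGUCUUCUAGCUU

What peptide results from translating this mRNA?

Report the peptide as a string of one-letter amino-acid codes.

Answer: MAVF

Derivation:
start AUG at pos 2
pos 2: AUG -> M; peptide=M
pos 5: GCA -> A; peptide=MA
pos 8: GUC -> V; peptide=MAV
pos 11: UUC -> F; peptide=MAVF
pos 14: UAG -> STOP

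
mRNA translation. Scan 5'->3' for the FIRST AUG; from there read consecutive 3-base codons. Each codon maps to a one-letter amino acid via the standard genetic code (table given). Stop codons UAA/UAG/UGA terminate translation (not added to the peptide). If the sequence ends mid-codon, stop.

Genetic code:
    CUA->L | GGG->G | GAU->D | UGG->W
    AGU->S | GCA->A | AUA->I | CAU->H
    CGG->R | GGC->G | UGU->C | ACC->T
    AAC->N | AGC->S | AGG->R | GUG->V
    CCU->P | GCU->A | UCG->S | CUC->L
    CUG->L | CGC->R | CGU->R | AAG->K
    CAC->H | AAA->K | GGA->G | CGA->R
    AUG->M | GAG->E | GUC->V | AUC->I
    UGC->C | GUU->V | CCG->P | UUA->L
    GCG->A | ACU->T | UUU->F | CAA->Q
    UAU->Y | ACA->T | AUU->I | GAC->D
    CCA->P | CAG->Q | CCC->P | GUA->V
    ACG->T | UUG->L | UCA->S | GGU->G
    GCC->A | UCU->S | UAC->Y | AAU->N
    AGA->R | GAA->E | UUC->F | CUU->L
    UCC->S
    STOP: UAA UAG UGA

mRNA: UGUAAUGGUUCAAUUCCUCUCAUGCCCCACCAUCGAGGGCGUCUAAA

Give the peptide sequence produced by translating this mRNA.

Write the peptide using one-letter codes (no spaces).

Answer: MVQFLSCPTIEGV

Derivation:
start AUG at pos 4
pos 4: AUG -> M; peptide=M
pos 7: GUU -> V; peptide=MV
pos 10: CAA -> Q; peptide=MVQ
pos 13: UUC -> F; peptide=MVQF
pos 16: CUC -> L; peptide=MVQFL
pos 19: UCA -> S; peptide=MVQFLS
pos 22: UGC -> C; peptide=MVQFLSC
pos 25: CCC -> P; peptide=MVQFLSCP
pos 28: ACC -> T; peptide=MVQFLSCPT
pos 31: AUC -> I; peptide=MVQFLSCPTI
pos 34: GAG -> E; peptide=MVQFLSCPTIE
pos 37: GGC -> G; peptide=MVQFLSCPTIEG
pos 40: GUC -> V; peptide=MVQFLSCPTIEGV
pos 43: UAA -> STOP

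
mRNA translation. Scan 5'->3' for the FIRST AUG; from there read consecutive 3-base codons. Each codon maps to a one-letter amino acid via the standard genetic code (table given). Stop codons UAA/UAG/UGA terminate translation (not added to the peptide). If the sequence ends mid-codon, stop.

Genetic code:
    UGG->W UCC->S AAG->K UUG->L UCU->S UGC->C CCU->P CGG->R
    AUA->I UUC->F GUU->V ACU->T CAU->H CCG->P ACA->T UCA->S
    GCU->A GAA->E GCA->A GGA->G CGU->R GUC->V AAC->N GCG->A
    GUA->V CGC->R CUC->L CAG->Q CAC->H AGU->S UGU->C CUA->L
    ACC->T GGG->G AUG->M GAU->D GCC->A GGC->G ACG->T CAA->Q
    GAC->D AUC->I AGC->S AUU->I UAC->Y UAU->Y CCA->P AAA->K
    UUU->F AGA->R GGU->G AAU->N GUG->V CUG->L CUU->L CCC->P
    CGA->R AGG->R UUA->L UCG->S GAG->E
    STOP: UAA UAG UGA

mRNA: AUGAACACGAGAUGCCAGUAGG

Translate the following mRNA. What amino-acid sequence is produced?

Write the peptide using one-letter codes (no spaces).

start AUG at pos 0
pos 0: AUG -> M; peptide=M
pos 3: AAC -> N; peptide=MN
pos 6: ACG -> T; peptide=MNT
pos 9: AGA -> R; peptide=MNTR
pos 12: UGC -> C; peptide=MNTRC
pos 15: CAG -> Q; peptide=MNTRCQ
pos 18: UAG -> STOP

Answer: MNTRCQ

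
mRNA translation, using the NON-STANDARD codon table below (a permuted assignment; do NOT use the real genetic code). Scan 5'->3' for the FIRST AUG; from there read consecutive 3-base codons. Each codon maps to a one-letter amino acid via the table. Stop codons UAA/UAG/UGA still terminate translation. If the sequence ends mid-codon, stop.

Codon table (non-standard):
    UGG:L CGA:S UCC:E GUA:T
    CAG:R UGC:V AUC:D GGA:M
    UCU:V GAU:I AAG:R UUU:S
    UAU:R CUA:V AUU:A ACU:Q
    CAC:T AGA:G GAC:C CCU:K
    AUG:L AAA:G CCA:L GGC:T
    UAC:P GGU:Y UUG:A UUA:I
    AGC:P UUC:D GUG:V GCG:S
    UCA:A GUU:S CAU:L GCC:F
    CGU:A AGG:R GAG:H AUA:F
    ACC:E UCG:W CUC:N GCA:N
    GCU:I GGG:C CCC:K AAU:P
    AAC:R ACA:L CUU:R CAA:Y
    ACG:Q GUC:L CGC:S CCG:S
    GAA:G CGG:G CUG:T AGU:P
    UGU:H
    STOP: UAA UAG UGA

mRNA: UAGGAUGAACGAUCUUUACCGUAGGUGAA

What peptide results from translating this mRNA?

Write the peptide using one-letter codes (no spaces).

start AUG at pos 4
pos 4: AUG -> L; peptide=L
pos 7: AAC -> R; peptide=LR
pos 10: GAU -> I; peptide=LRI
pos 13: CUU -> R; peptide=LRIR
pos 16: UAC -> P; peptide=LRIRP
pos 19: CGU -> A; peptide=LRIRPA
pos 22: AGG -> R; peptide=LRIRPAR
pos 25: UGA -> STOP

Answer: LRIRPAR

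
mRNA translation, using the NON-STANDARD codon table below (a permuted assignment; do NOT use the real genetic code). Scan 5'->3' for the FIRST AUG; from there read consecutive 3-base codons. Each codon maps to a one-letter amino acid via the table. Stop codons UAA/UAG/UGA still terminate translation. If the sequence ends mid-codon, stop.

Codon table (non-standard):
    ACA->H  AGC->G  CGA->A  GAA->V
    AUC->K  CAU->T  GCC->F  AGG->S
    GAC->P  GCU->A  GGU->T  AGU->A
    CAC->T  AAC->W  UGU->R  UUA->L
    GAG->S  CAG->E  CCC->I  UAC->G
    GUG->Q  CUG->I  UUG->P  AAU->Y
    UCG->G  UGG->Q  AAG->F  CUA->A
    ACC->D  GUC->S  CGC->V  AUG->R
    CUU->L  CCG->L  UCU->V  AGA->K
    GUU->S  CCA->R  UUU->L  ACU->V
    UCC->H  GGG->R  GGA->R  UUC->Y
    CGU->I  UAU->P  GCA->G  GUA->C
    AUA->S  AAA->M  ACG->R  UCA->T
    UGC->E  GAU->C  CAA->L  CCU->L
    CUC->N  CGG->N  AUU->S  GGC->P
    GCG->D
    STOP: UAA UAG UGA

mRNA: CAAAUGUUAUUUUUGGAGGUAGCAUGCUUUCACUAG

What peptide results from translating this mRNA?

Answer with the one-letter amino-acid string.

Answer: RLLPSCGELT

Derivation:
start AUG at pos 3
pos 3: AUG -> R; peptide=R
pos 6: UUA -> L; peptide=RL
pos 9: UUU -> L; peptide=RLL
pos 12: UUG -> P; peptide=RLLP
pos 15: GAG -> S; peptide=RLLPS
pos 18: GUA -> C; peptide=RLLPSC
pos 21: GCA -> G; peptide=RLLPSCG
pos 24: UGC -> E; peptide=RLLPSCGE
pos 27: UUU -> L; peptide=RLLPSCGEL
pos 30: CAC -> T; peptide=RLLPSCGELT
pos 33: UAG -> STOP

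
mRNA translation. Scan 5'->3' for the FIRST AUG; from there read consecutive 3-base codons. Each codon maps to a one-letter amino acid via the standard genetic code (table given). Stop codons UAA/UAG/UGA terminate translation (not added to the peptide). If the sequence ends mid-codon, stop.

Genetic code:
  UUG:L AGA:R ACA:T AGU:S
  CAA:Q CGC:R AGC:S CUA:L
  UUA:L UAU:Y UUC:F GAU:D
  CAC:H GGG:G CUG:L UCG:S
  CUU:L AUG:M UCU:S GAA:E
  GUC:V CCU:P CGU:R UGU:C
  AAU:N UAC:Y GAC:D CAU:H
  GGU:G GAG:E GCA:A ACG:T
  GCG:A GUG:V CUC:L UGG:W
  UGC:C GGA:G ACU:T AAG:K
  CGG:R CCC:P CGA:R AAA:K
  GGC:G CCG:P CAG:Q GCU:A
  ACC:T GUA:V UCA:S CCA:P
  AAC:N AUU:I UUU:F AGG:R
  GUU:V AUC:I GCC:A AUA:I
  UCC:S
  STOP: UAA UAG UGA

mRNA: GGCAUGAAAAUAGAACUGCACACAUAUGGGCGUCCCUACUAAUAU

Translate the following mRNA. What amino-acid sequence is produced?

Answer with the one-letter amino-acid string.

Answer: MKIELHTYGRPY

Derivation:
start AUG at pos 3
pos 3: AUG -> M; peptide=M
pos 6: AAA -> K; peptide=MK
pos 9: AUA -> I; peptide=MKI
pos 12: GAA -> E; peptide=MKIE
pos 15: CUG -> L; peptide=MKIEL
pos 18: CAC -> H; peptide=MKIELH
pos 21: ACA -> T; peptide=MKIELHT
pos 24: UAU -> Y; peptide=MKIELHTY
pos 27: GGG -> G; peptide=MKIELHTYG
pos 30: CGU -> R; peptide=MKIELHTYGR
pos 33: CCC -> P; peptide=MKIELHTYGRP
pos 36: UAC -> Y; peptide=MKIELHTYGRPY
pos 39: UAA -> STOP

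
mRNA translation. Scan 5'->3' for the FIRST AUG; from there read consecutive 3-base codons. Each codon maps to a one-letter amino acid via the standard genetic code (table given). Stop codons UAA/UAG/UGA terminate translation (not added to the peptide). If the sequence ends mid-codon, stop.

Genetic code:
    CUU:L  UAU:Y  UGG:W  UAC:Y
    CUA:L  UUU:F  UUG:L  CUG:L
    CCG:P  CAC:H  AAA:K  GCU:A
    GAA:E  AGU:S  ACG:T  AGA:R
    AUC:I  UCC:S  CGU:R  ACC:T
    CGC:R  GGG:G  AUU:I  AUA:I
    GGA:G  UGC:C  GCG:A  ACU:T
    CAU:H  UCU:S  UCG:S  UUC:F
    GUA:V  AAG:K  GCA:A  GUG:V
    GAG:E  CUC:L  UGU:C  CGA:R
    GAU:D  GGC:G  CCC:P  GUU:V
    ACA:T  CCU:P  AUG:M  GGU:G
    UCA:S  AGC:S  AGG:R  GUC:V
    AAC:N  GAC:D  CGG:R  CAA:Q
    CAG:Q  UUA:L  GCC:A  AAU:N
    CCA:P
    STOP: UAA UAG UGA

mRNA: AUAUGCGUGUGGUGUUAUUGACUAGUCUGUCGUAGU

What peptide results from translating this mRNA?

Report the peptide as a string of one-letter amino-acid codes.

Answer: MRVVLLTSLS

Derivation:
start AUG at pos 2
pos 2: AUG -> M; peptide=M
pos 5: CGU -> R; peptide=MR
pos 8: GUG -> V; peptide=MRV
pos 11: GUG -> V; peptide=MRVV
pos 14: UUA -> L; peptide=MRVVL
pos 17: UUG -> L; peptide=MRVVLL
pos 20: ACU -> T; peptide=MRVVLLT
pos 23: AGU -> S; peptide=MRVVLLTS
pos 26: CUG -> L; peptide=MRVVLLTSL
pos 29: UCG -> S; peptide=MRVVLLTSLS
pos 32: UAG -> STOP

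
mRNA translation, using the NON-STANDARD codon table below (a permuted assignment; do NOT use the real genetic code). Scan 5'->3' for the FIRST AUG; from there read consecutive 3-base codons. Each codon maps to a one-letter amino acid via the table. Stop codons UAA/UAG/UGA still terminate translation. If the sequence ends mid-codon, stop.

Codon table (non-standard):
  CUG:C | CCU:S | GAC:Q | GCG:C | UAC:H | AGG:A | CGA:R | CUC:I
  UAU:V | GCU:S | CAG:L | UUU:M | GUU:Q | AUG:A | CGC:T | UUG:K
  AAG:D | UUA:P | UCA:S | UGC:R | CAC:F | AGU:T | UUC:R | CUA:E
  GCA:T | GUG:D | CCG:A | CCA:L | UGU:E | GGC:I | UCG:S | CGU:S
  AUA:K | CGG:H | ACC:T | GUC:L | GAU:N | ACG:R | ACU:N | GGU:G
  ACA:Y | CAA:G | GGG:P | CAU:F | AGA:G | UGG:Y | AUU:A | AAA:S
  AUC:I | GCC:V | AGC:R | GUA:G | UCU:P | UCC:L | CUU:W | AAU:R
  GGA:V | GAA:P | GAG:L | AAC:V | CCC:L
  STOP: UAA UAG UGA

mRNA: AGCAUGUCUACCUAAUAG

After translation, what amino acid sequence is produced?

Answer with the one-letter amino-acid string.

start AUG at pos 3
pos 3: AUG -> A; peptide=A
pos 6: UCU -> P; peptide=AP
pos 9: ACC -> T; peptide=APT
pos 12: UAA -> STOP

Answer: APT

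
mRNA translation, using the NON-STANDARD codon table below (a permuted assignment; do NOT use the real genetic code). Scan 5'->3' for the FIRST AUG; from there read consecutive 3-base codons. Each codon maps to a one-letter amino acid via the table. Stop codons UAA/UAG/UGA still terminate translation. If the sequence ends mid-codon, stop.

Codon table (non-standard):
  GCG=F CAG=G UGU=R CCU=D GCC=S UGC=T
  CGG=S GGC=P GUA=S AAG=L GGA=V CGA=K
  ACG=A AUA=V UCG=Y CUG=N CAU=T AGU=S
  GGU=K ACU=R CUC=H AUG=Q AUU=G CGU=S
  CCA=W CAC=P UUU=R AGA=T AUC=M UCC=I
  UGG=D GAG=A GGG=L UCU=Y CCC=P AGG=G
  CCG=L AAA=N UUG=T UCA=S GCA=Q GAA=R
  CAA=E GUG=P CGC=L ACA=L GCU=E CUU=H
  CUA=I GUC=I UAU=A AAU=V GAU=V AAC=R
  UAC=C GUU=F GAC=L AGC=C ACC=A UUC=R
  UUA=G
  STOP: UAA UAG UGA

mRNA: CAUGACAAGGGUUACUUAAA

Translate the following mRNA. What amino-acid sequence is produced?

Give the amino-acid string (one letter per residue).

Answer: QLGFR

Derivation:
start AUG at pos 1
pos 1: AUG -> Q; peptide=Q
pos 4: ACA -> L; peptide=QL
pos 7: AGG -> G; peptide=QLG
pos 10: GUU -> F; peptide=QLGF
pos 13: ACU -> R; peptide=QLGFR
pos 16: UAA -> STOP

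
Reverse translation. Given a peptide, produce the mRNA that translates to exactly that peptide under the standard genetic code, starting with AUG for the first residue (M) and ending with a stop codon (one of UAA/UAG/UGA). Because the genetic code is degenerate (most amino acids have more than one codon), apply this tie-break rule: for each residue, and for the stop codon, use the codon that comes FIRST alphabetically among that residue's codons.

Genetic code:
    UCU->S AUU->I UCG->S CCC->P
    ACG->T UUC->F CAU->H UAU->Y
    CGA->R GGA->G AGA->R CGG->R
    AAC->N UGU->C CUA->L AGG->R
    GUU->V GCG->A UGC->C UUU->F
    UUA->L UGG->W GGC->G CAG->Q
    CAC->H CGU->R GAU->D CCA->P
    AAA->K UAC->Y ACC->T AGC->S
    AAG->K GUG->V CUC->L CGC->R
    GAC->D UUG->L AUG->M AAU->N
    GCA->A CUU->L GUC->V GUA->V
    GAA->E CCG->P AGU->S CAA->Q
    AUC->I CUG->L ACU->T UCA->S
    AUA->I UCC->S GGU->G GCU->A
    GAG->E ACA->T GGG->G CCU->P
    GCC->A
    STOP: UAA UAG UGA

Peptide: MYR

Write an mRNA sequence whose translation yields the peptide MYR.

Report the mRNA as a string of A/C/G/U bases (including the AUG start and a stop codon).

residue 1: M -> AUG (start codon)
residue 2: Y codons sorted = UAC,UAU -> pick first = UAC
residue 3: R codons sorted = AGA,AGG,CGA,CGC,CGG,CGU -> pick first = AGA
terminator: stop codons sorted = UAA,UAG,UGA -> pick first = UAA

Answer: mRNA: AUGUACAGAUAA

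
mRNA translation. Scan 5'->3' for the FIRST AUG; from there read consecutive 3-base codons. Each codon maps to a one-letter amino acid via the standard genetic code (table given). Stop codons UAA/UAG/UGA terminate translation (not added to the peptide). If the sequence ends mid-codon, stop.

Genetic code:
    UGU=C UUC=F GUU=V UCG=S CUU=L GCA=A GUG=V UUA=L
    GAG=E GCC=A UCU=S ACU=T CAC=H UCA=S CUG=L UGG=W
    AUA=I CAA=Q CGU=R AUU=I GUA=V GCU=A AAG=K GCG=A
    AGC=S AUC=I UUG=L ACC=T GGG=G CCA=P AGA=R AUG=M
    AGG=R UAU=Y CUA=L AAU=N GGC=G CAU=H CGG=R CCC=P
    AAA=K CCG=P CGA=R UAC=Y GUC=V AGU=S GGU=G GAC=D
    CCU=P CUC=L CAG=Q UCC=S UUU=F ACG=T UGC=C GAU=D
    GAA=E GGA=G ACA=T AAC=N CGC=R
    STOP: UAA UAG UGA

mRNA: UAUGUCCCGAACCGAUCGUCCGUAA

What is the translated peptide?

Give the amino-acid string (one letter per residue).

Answer: MSRTDRP

Derivation:
start AUG at pos 1
pos 1: AUG -> M; peptide=M
pos 4: UCC -> S; peptide=MS
pos 7: CGA -> R; peptide=MSR
pos 10: ACC -> T; peptide=MSRT
pos 13: GAU -> D; peptide=MSRTD
pos 16: CGU -> R; peptide=MSRTDR
pos 19: CCG -> P; peptide=MSRTDRP
pos 22: UAA -> STOP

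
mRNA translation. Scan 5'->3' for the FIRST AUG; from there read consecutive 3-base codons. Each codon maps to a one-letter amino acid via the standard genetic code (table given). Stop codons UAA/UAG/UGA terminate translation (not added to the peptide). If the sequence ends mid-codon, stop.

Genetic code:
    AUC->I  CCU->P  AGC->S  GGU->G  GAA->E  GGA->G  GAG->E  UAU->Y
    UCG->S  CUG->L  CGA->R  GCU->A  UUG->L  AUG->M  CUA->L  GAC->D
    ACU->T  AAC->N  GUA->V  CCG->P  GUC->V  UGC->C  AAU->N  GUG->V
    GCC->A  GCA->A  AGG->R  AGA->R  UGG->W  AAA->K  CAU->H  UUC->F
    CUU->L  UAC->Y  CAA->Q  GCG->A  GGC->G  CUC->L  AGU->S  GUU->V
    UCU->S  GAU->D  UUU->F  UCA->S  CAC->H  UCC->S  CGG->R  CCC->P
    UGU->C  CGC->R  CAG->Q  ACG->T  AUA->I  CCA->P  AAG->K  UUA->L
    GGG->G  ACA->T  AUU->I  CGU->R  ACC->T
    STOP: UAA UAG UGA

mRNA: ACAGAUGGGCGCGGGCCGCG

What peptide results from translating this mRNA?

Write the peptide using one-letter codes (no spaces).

start AUG at pos 4
pos 4: AUG -> M; peptide=M
pos 7: GGC -> G; peptide=MG
pos 10: GCG -> A; peptide=MGA
pos 13: GGC -> G; peptide=MGAG
pos 16: CGC -> R; peptide=MGAGR
pos 19: only 1 nt remain (<3), stop (end of mRNA)

Answer: MGAGR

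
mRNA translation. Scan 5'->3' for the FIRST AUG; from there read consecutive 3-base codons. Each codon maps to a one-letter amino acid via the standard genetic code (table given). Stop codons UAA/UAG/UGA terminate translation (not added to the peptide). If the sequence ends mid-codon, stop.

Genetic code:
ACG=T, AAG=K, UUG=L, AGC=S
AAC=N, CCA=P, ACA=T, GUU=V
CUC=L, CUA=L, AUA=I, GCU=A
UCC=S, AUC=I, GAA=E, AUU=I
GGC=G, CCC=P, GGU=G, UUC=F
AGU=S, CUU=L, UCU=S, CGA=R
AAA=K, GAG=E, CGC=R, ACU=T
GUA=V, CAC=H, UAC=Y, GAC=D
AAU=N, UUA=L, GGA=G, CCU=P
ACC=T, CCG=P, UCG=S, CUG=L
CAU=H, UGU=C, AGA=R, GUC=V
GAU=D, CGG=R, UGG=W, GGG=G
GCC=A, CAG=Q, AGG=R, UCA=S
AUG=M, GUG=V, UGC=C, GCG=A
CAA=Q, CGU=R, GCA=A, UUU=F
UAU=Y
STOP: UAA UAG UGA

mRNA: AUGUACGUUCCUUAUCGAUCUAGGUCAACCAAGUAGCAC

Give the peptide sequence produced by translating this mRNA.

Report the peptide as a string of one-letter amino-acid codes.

Answer: MYVPYRSRSTK

Derivation:
start AUG at pos 0
pos 0: AUG -> M; peptide=M
pos 3: UAC -> Y; peptide=MY
pos 6: GUU -> V; peptide=MYV
pos 9: CCU -> P; peptide=MYVP
pos 12: UAU -> Y; peptide=MYVPY
pos 15: CGA -> R; peptide=MYVPYR
pos 18: UCU -> S; peptide=MYVPYRS
pos 21: AGG -> R; peptide=MYVPYRSR
pos 24: UCA -> S; peptide=MYVPYRSRS
pos 27: ACC -> T; peptide=MYVPYRSRST
pos 30: AAG -> K; peptide=MYVPYRSRSTK
pos 33: UAG -> STOP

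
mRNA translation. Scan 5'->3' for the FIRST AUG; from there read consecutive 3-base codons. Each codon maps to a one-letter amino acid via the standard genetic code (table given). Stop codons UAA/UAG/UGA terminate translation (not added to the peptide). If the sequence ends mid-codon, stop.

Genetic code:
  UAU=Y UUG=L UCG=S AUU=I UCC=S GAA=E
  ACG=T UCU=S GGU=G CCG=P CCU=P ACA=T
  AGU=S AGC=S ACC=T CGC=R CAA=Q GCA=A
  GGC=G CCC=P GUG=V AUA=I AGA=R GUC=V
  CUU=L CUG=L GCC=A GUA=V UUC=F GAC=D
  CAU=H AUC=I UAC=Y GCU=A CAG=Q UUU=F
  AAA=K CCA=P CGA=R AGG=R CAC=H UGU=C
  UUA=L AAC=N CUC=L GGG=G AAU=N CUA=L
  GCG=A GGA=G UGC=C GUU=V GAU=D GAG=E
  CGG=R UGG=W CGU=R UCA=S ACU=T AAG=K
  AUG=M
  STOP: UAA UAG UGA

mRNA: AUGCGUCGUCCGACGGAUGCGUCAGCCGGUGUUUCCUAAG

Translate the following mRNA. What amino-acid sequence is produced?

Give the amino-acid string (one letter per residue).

Answer: MRRPTDASAGVS

Derivation:
start AUG at pos 0
pos 0: AUG -> M; peptide=M
pos 3: CGU -> R; peptide=MR
pos 6: CGU -> R; peptide=MRR
pos 9: CCG -> P; peptide=MRRP
pos 12: ACG -> T; peptide=MRRPT
pos 15: GAU -> D; peptide=MRRPTD
pos 18: GCG -> A; peptide=MRRPTDA
pos 21: UCA -> S; peptide=MRRPTDAS
pos 24: GCC -> A; peptide=MRRPTDASA
pos 27: GGU -> G; peptide=MRRPTDASAG
pos 30: GUU -> V; peptide=MRRPTDASAGV
pos 33: UCC -> S; peptide=MRRPTDASAGVS
pos 36: UAA -> STOP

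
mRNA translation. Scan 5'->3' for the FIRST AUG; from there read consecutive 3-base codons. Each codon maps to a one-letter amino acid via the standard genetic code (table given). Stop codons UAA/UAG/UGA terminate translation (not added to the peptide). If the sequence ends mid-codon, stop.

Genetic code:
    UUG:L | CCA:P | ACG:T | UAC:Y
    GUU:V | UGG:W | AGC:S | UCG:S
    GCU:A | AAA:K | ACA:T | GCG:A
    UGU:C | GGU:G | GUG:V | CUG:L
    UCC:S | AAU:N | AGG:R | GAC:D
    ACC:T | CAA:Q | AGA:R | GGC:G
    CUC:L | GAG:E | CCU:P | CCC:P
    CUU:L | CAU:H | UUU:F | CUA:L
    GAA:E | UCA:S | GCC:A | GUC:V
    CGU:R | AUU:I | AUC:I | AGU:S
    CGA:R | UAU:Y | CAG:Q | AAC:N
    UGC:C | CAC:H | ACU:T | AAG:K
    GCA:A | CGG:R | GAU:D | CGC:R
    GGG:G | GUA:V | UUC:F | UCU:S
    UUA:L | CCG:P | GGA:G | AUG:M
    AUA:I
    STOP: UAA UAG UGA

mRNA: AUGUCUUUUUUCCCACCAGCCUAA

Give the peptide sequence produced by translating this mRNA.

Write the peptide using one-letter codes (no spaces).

start AUG at pos 0
pos 0: AUG -> M; peptide=M
pos 3: UCU -> S; peptide=MS
pos 6: UUU -> F; peptide=MSF
pos 9: UUC -> F; peptide=MSFF
pos 12: CCA -> P; peptide=MSFFP
pos 15: CCA -> P; peptide=MSFFPP
pos 18: GCC -> A; peptide=MSFFPPA
pos 21: UAA -> STOP

Answer: MSFFPPA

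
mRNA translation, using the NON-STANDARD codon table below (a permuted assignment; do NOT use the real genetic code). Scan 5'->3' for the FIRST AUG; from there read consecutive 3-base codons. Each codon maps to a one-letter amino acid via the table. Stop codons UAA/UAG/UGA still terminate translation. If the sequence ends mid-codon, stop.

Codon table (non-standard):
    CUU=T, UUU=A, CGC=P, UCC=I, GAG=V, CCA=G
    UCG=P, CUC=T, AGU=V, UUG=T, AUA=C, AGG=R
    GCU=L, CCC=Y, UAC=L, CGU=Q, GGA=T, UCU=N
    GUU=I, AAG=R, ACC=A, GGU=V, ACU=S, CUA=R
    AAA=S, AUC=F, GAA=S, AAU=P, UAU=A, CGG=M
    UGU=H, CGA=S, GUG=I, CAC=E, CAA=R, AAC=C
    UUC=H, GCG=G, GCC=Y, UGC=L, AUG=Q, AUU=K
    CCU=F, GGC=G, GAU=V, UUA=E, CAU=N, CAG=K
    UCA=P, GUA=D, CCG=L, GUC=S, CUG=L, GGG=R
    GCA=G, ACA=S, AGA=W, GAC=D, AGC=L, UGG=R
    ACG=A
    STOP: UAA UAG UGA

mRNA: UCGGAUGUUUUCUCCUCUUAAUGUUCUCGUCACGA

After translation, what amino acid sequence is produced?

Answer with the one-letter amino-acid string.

Answer: QANFTPITSA

Derivation:
start AUG at pos 4
pos 4: AUG -> Q; peptide=Q
pos 7: UUU -> A; peptide=QA
pos 10: UCU -> N; peptide=QAN
pos 13: CCU -> F; peptide=QANF
pos 16: CUU -> T; peptide=QANFT
pos 19: AAU -> P; peptide=QANFTP
pos 22: GUU -> I; peptide=QANFTPI
pos 25: CUC -> T; peptide=QANFTPIT
pos 28: GUC -> S; peptide=QANFTPITS
pos 31: ACG -> A; peptide=QANFTPITSA
pos 34: only 1 nt remain (<3), stop (end of mRNA)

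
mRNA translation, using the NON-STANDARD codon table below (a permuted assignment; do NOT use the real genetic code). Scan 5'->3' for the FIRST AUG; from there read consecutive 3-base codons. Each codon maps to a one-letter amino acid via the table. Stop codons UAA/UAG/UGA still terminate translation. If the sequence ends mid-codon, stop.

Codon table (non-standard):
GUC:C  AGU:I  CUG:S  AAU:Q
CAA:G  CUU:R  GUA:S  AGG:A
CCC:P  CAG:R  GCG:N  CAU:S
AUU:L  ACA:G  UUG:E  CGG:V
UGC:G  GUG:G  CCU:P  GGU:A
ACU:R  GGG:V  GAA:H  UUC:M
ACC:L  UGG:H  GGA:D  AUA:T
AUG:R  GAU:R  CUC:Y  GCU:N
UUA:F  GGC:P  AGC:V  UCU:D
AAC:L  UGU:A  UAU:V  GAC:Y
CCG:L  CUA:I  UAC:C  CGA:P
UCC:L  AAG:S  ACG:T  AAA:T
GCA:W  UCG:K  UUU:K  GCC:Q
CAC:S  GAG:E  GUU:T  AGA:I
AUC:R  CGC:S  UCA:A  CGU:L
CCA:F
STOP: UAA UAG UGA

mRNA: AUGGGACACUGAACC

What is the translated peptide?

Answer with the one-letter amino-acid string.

start AUG at pos 0
pos 0: AUG -> R; peptide=R
pos 3: GGA -> D; peptide=RD
pos 6: CAC -> S; peptide=RDS
pos 9: UGA -> STOP

Answer: RDS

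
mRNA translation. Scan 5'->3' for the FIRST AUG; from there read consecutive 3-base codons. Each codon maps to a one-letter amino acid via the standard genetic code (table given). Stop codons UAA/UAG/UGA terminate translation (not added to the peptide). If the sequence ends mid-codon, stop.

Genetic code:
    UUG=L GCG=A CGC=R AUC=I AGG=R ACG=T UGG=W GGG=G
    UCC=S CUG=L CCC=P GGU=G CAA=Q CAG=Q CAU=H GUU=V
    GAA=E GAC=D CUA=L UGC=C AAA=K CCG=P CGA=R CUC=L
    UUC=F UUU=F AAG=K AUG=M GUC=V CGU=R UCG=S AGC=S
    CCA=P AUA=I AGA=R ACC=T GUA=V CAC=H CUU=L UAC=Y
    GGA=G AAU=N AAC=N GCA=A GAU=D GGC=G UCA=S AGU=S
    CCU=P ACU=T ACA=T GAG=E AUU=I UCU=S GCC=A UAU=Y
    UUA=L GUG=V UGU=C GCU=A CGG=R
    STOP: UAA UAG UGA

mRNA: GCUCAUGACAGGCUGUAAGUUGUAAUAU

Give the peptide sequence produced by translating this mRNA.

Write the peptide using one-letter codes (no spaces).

Answer: MTGCKL

Derivation:
start AUG at pos 4
pos 4: AUG -> M; peptide=M
pos 7: ACA -> T; peptide=MT
pos 10: GGC -> G; peptide=MTG
pos 13: UGU -> C; peptide=MTGC
pos 16: AAG -> K; peptide=MTGCK
pos 19: UUG -> L; peptide=MTGCKL
pos 22: UAA -> STOP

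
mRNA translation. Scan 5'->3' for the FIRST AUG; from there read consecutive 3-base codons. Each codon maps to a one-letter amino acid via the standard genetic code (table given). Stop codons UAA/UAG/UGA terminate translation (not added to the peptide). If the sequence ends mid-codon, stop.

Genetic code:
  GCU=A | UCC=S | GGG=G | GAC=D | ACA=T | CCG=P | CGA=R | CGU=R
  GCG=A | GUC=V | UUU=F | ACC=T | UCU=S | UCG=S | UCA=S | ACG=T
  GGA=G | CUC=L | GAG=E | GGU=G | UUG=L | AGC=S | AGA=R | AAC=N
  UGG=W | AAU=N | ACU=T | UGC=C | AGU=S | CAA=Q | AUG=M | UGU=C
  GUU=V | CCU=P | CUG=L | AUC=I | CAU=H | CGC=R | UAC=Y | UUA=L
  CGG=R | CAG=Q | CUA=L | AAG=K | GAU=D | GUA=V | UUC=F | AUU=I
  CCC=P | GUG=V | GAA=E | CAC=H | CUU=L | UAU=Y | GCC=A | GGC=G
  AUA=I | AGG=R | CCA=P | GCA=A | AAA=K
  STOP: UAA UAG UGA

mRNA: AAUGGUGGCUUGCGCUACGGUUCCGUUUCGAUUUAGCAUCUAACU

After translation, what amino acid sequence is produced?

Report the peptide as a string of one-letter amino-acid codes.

start AUG at pos 1
pos 1: AUG -> M; peptide=M
pos 4: GUG -> V; peptide=MV
pos 7: GCU -> A; peptide=MVA
pos 10: UGC -> C; peptide=MVAC
pos 13: GCU -> A; peptide=MVACA
pos 16: ACG -> T; peptide=MVACAT
pos 19: GUU -> V; peptide=MVACATV
pos 22: CCG -> P; peptide=MVACATVP
pos 25: UUU -> F; peptide=MVACATVPF
pos 28: CGA -> R; peptide=MVACATVPFR
pos 31: UUU -> F; peptide=MVACATVPFRF
pos 34: AGC -> S; peptide=MVACATVPFRFS
pos 37: AUC -> I; peptide=MVACATVPFRFSI
pos 40: UAA -> STOP

Answer: MVACATVPFRFSI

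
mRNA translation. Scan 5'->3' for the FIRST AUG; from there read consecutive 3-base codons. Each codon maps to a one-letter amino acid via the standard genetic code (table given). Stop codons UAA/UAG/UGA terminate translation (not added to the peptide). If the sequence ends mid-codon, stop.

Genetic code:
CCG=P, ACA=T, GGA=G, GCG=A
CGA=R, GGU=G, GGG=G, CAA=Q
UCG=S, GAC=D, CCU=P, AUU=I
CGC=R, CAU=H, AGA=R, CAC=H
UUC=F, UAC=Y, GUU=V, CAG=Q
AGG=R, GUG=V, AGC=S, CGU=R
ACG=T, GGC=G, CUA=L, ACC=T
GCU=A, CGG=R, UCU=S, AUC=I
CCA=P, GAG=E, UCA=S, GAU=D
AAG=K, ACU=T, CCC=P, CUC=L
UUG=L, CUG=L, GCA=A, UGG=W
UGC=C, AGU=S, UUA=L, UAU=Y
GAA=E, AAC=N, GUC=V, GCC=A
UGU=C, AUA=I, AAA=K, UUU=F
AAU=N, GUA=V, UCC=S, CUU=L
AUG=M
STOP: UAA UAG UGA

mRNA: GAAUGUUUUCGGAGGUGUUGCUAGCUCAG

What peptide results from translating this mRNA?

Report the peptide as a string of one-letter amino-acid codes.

Answer: MFSEVLLAQ

Derivation:
start AUG at pos 2
pos 2: AUG -> M; peptide=M
pos 5: UUU -> F; peptide=MF
pos 8: UCG -> S; peptide=MFS
pos 11: GAG -> E; peptide=MFSE
pos 14: GUG -> V; peptide=MFSEV
pos 17: UUG -> L; peptide=MFSEVL
pos 20: CUA -> L; peptide=MFSEVLL
pos 23: GCU -> A; peptide=MFSEVLLA
pos 26: CAG -> Q; peptide=MFSEVLLAQ
pos 29: only 0 nt remain (<3), stop (end of mRNA)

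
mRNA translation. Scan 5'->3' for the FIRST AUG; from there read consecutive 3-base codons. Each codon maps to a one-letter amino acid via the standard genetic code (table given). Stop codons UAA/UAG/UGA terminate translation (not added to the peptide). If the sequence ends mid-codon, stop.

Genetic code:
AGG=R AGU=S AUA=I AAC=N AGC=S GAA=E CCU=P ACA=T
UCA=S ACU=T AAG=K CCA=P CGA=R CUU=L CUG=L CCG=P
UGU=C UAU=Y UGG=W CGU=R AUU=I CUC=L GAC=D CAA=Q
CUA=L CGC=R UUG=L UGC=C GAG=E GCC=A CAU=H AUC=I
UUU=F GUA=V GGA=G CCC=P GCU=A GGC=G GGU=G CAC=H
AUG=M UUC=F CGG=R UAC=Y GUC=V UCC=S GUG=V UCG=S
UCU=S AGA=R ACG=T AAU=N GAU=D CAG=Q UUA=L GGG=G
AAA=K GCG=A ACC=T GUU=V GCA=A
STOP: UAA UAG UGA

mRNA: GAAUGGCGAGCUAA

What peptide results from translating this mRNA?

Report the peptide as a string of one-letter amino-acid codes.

start AUG at pos 2
pos 2: AUG -> M; peptide=M
pos 5: GCG -> A; peptide=MA
pos 8: AGC -> S; peptide=MAS
pos 11: UAA -> STOP

Answer: MAS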